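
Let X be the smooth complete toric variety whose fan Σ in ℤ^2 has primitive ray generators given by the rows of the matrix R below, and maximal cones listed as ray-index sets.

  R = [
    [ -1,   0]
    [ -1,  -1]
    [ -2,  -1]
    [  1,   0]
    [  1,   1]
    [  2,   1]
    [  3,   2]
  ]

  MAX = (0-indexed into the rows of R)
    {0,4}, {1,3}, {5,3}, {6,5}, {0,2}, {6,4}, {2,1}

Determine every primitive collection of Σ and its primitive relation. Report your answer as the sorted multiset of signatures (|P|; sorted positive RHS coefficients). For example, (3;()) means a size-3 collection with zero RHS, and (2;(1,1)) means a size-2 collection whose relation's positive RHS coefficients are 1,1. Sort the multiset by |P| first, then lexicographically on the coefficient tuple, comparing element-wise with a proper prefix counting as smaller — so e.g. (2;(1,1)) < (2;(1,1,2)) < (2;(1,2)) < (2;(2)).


14 minimal non-faces of Δ(Σ) (on 7 rays):

  {0,3}:  v_{0} + v_{3} = 0  ⇒ sig = (2;())
  {1,4}:  v_{1} + v_{4} = 0  ⇒ sig = (2;())
  {2,5}:  v_{2} + v_{5} = 0  ⇒ sig = (2;())
  {0,1}:  v_{0} + v_{1} = v_{2}  ⇒ sig = (2;(1))
  {0,5}:  v_{0} + v_{5} = v_{4}  ⇒ sig = (2;(1))
  {1,5}:  v_{1} + v_{5} = v_{3}  ⇒ sig = (2;(1))
  {1,6}:  v_{1} + v_{6} = v_{5}  ⇒ sig = (2;(1))
  {2,3}:  v_{2} + v_{3} = v_{1}  ⇒ sig = (2;(1))
  {2,4}:  v_{2} + v_{4} = v_{0}  ⇒ sig = (2;(1))
  {2,6}:  v_{2} + v_{6} = v_{4}  ⇒ sig = (2;(1))
  {3,4}:  v_{3} + v_{4} = v_{5}  ⇒ sig = (2;(1))
  {4,5}:  v_{4} + v_{5} = v_{6}  ⇒ sig = (2;(1))
  {0,6}:  v_{0} + v_{6} = 2·v_{4}  ⇒ sig = (2;(2))
  {3,6}:  v_{3} + v_{6} = 2·v_{5}  ⇒ sig = (2;(2))

Sorted signature multiset PRS(X):
{ (2;()) ×3,  (2;(1)) ×9,  (2;(2)) ×2 }


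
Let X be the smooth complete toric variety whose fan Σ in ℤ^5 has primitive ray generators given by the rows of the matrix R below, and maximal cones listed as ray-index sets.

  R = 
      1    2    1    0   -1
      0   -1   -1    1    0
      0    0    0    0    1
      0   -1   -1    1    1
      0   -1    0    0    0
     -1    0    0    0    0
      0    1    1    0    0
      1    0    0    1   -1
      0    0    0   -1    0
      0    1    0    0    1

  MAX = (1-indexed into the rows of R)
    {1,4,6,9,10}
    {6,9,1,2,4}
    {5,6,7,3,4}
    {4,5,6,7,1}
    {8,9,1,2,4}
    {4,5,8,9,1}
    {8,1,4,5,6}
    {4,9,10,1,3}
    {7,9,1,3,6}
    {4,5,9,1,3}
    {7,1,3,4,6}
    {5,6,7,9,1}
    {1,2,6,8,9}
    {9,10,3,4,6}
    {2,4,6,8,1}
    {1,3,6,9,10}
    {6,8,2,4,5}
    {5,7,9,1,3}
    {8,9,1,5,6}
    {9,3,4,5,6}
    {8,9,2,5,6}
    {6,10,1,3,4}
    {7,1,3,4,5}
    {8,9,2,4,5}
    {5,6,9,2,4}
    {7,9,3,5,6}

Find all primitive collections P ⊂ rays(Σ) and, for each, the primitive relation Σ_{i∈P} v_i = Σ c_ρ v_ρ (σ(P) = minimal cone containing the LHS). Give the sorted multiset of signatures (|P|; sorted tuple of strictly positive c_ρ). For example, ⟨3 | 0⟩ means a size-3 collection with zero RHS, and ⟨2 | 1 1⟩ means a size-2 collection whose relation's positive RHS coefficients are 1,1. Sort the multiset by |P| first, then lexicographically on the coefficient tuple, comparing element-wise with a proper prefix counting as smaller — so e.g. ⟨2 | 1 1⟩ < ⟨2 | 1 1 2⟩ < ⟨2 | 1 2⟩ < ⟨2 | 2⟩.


14 minimal non-faces of Δ(Σ) (on 10 rays):

  {2,3}:  v_{2} + v_{3} = v_{4}  →  sig = ⟨2 | 1⟩
  {5,10}:  v_{5} + v_{10} = v_{3}  →  sig = ⟨2 | 1⟩
  {8,10}:  v_{8} + v_{10} = v_{1} + v_{4}  →  sig = ⟨2 | 1 1⟩
  {3,8}:  v_{3} + v_{8} = v_{1} + v_{4} + v_{5}  →  sig = ⟨2 | 1 1 1⟩
  {2,7}:  v_{2} + v_{7} = v_{1} + v_{4} + v_{5} + v_{6}  →  sig = ⟨2 | 1 1 1 1⟩
  {2,10}:  v_{2} + v_{10} = v_{1} + 2·v_{4} + v_{6} + v_{9}  →  sig = ⟨2 | 1 1 1 2⟩
  {7,10}:  v_{7} + v_{10} = v_{1} + 2·v_{3} + v_{6}  →  sig = ⟨2 | 1 1 2⟩
  {7,8}:  v_{7} + v_{8} = 2·v_{1} + v_{4} + 2·v_{5} + v_{6}  →  sig = ⟨2 | 1 1 2 2⟩
  {1,2,5}:  v_{1} + v_{2} + v_{5} = v_{8}  →  sig = ⟨3 | 1⟩
  {4,7,9}:  v_{4} + v_{7} + v_{9} = v_{3}  →  sig = ⟨3 | 1⟩
  {1,3,5,6}:  v_{1} + v_{3} + v_{5} + v_{6} = v_{7}  →  sig = ⟨4 | 1⟩
  {4,6,8,9}:  v_{4} + v_{6} + v_{8} + v_{9} = v_{2}  →  sig = ⟨4 | 1⟩
  {1,4,5,6,9}:  v_{1} + v_{4} + v_{5} + v_{6} + v_{9} = 0  →  sig = ⟨5 | 0⟩
  {1,3,4,6,9}:  v_{1} + v_{3} + v_{4} + v_{6} + v_{9} = v_{10}  →  sig = ⟨5 | 1⟩

Hence PRS(X_Σ) =
{ ⟨2 | 1⟩ ×2,  ⟨2 | 1 1⟩,  ⟨2 | 1 1 1⟩,  ⟨2 | 1 1 1 1⟩,  ⟨2 | 1 1 1 2⟩,  ⟨2 | 1 1 2⟩,  ⟨2 | 1 1 2 2⟩,  ⟨3 | 1⟩ ×2,  ⟨4 | 1⟩ ×2,  ⟨5 | 0⟩,  ⟨5 | 1⟩ }


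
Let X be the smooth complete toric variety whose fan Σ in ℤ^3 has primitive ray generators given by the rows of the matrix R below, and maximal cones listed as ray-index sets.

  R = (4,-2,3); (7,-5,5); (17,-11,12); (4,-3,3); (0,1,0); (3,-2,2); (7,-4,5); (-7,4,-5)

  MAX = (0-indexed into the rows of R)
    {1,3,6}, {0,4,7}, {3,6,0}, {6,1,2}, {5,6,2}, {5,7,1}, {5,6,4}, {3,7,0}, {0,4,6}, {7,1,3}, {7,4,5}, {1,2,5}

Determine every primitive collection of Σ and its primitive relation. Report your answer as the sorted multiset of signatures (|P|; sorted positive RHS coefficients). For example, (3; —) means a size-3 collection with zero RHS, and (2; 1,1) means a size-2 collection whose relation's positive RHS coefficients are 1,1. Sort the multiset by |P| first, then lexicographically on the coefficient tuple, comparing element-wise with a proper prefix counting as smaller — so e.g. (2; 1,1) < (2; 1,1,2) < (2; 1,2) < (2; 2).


Primitive collections (11):

  • {6,7}:  v_{6} + v_{7} = 0 ; sig = (2; —)
  • {0,5}:  v_{0} + v_{5} = v_{6} ; sig = (2; 1)
  • {1,4}:  v_{1} + v_{4} = v_{6} ; sig = (2; 1)
  • {3,4}:  v_{3} + v_{4} = v_{0} ; sig = (2; 1)
  • {3,5}:  v_{3} + v_{5} = v_{1} ; sig = (2; 1)
  • {0,1}:  v_{0} + v_{1} = v_{3} + v_{6} ; sig = (2; 1,1)
  • {2,7}:  v_{2} + v_{7} = v_{1} + v_{5} ; sig = (2; 1,1)
  • {0,2}:  v_{0} + v_{2} = v_{1} + 2·v_{6} ; sig = (2; 1,2)
  • {2,3}:  v_{2} + v_{3} = 2·v_{1} + v_{6} ; sig = (2; 1,2)
  • {2,4}:  v_{2} + v_{4} = v_{5} + 2·v_{6} ; sig = (2; 1,2)
  • {1,5,6}:  v_{1} + v_{5} + v_{6} = v_{2} ; sig = (3; 1)

Hence PRS(X_Σ) =
[(2; —), (2; 1), (2; 1), (2; 1), (2; 1), (2; 1,1), (2; 1,1), (2; 1,2), (2; 1,2), (2; 1,2), (3; 1)]


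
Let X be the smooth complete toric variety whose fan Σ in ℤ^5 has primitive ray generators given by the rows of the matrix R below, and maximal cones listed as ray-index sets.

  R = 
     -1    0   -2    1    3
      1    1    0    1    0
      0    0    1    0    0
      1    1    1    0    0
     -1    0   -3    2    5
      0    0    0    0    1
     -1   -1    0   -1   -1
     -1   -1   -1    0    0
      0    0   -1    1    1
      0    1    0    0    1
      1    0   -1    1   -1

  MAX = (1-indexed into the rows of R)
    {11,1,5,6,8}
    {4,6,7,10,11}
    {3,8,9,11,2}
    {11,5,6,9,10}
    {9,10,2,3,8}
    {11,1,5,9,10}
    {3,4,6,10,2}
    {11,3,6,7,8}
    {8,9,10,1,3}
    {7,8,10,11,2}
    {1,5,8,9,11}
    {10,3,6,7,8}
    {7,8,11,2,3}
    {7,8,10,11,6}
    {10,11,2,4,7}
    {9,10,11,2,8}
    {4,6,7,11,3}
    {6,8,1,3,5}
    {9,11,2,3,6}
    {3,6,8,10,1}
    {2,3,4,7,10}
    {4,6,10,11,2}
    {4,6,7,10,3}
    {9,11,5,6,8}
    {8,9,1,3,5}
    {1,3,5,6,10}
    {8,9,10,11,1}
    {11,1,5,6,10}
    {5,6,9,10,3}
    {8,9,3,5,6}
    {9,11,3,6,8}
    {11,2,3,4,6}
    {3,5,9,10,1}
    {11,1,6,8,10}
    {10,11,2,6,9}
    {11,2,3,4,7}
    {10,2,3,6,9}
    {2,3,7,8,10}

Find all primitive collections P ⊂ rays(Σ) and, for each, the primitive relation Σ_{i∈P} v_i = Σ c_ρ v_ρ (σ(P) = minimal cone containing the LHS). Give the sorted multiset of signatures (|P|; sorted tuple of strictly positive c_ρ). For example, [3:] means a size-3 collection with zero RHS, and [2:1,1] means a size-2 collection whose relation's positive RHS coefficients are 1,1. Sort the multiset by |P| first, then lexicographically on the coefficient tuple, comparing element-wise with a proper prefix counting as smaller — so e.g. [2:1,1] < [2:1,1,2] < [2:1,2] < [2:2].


|primitive collections| = 17. Relations:

  • {4,8}:  v_{4} + v_{8} = 0  ⇒ sig = [2:]
  • {7,9}:  v_{7} + v_{9} = v_{8}  ⇒ sig = [2:1]
  • {4,9}:  v_{4} + v_{9} = v_{2} + v_{6}  ⇒ sig = [2:1,1]
  • {1,4}:  v_{1} + v_{4} = v_{6} + v_{9} + v_{10}  ⇒ sig = [2:1,1,1]
  • {5,7}:  v_{5} + v_{7} = v_{1} + v_{6} + v_{8}  ⇒ sig = [2:1,1,1]
  • {1,7}:  v_{1} + v_{7} = v_{6} + 2·v_{8} + v_{10}  ⇒ sig = [2:1,1,2]
  • {2,5}:  v_{2} + v_{5} = v_{6} + 3·v_{9} + v_{10}  ⇒ sig = [2:1,1,3]
  • {1,2}:  v_{1} + v_{2} = 2·v_{9} + v_{10}  ⇒ sig = [2:1,2]
  • {4,5}:  v_{4} + v_{5} = 2·v_{6} + 2·v_{9} + v_{10}  ⇒ sig = [2:1,2,2]
  • {2,6,7}:  v_{2} + v_{6} + v_{7} = 0  ⇒ sig = [3:]
  • {1,6,9}:  v_{1} + v_{6} + v_{9} = v_{5}  ⇒ sig = [3:1]
  • {2,6,8}:  v_{2} + v_{6} + v_{8} = v_{9}  ⇒ sig = [3:1]
  • {3,10,11}:  v_{3} + v_{10} + v_{11} = v_{2}  ⇒ sig = [3:1]
  • {3,5,11}:  v_{3} + v_{5} + v_{11} = v_{6} + 3·v_{9}  ⇒ sig = [3:1,3]
  • {1,3,11}:  v_{1} + v_{3} + v_{11} = 2·v_{9}  ⇒ sig = [3:2]
  • {5,8,10}:  v_{5} + v_{8} + v_{10} = 2·v_{1}  ⇒ sig = [3:2]
  • {6,8,9,10}:  v_{6} + v_{8} + v_{9} + v_{10} = v_{1}  ⇒ sig = [4:1]

Hence PRS(X_Σ) =
{ [2:],  [2:1],  [2:1,1],  [2:1,1,1] ×2,  [2:1,1,2],  [2:1,1,3],  [2:1,2],  [2:1,2,2],  [3:],  [3:1] ×3,  [3:1,3],  [3:2] ×2,  [4:1] }


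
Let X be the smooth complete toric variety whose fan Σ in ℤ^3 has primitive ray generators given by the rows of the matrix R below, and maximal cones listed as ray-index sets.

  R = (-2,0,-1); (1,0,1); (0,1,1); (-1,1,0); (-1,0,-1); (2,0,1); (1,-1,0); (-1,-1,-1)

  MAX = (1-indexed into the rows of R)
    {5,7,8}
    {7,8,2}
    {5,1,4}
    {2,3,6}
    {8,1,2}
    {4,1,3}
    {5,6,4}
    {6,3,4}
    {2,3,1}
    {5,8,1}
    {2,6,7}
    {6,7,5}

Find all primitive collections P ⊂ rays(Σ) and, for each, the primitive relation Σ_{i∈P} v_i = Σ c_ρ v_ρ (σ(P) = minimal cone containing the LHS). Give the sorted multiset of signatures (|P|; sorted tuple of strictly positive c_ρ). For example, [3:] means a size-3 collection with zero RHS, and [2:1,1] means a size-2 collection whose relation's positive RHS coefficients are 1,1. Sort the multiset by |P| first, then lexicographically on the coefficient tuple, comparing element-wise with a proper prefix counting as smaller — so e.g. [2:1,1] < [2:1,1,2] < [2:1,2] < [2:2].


10 collections generate NE(X_Σ); each relation:

  P={1,6}:  v_{1} + v_{6} = 0  so sig = [2:]
  P={2,5}:  v_{2} + v_{5} = 0  so sig = [2:]
  P={4,7}:  v_{4} + v_{7} = 0  so sig = [2:]
  P={1,7}:  v_{1} + v_{7} = v_{8}  so sig = [2:1]
  P={2,4}:  v_{2} + v_{4} = v_{3}  so sig = [2:1]
  P={3,5}:  v_{3} + v_{5} = v_{4}  so sig = [2:1]
  P={3,7}:  v_{3} + v_{7} = v_{2}  so sig = [2:1]
  P={4,8}:  v_{4} + v_{8} = v_{1}  so sig = [2:1]
  P={6,8}:  v_{6} + v_{8} = v_{7}  so sig = [2:1]
  P={3,8}:  v_{3} + v_{8} = v_{1} + v_{2}  so sig = [2:1,1]

so the primitive-relation signature multiset is
[[2:], [2:], [2:], [2:1], [2:1], [2:1], [2:1], [2:1], [2:1], [2:1,1]]


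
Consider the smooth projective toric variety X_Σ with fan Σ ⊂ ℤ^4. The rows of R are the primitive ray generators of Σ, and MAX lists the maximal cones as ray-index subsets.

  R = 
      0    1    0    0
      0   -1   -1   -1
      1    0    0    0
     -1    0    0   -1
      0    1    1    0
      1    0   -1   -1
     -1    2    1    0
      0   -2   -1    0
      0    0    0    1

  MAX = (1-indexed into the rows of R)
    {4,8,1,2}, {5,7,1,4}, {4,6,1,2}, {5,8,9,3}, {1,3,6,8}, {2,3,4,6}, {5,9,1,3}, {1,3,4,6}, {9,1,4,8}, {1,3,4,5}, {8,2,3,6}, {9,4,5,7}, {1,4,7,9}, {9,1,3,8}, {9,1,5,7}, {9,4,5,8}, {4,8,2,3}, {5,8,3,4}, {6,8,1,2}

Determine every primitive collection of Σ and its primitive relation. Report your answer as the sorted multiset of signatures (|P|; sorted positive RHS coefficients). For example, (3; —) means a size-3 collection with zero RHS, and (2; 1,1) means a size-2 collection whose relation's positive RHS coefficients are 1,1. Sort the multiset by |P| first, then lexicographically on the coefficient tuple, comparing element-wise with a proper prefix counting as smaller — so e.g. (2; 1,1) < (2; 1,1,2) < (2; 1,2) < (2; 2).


Σ has 14 primitive collections:

  P={2,5}:  v_{2} + v_{5} = v_{3} + v_{4} — sig = (2; 1,1)
  P={2,7}:  v_{2} + v_{7} = v_{1} + v_{4} — sig = (2; 1,1)
  P={2,9}:  v_{2} + v_{9} = v_{1} + v_{8} — sig = (2; 1,1)
  P={3,7}:  v_{3} + v_{7} = v_{1} + v_{5} — sig = (2; 1,1)
  P={7,8}:  v_{7} + v_{8} = v_{4} + v_{9} — sig = (2; 1,1)
  P={5,6}:  v_{5} + v_{6} = v_{1} + 2·v_{3} + v_{4} — sig = (2; 1,1,2)
  P={6,7}:  v_{6} + v_{7} = 2·v_{1} + v_{3} + v_{4} — sig = (2; 1,1,2)
  P={6,9}:  v_{6} + v_{9} = 2·v_{1} + v_{3} + v_{8} — sig = (2; 1,1,2)
  P={1,5,8}:  v_{1} + v_{5} + v_{8} = 0 — sig = (3; —)
  P={3,4,9}:  v_{3} + v_{4} + v_{9} = 0 — sig = (3; —)
  P={1,2,3}:  v_{1} + v_{2} + v_{3} = v_{6} — sig = (3; 1)
  P={4,6,8}:  v_{4} + v_{6} + v_{8} = 2·v_{2} — sig = (3; 2)
  P={1,3,4,8}:  v_{1} + v_{3} + v_{4} + v_{8} = v_{2} — sig = (4; 1)
  P={1,4,5,9}:  v_{1} + v_{4} + v_{5} + v_{9} = v_{7} — sig = (4; 1)

Signatures (|P|; sorted positive RHS coefficients), sorted:
{ (2; 1,1) ×5,  (2; 1,1,2) ×3,  (3; —) ×2,  (3; 1),  (3; 2),  (4; 1) ×2 }


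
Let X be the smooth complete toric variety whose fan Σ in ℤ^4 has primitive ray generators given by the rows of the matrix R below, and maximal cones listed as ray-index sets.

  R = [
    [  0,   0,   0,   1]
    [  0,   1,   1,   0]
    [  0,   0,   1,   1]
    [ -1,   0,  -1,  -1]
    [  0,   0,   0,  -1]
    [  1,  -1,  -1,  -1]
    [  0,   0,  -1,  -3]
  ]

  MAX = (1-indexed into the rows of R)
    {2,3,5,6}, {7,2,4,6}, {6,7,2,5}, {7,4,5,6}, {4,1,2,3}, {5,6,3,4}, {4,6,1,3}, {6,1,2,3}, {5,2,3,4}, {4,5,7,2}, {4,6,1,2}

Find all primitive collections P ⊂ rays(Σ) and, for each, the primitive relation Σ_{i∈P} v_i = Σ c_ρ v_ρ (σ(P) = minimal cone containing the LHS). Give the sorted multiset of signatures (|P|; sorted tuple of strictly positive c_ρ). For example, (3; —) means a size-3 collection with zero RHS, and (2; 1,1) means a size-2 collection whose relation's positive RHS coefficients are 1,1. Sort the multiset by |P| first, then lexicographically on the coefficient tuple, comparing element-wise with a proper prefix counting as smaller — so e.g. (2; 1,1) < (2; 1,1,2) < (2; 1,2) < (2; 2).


Minimal non-faces — 5 found among 7 rays, 11 max cones:

  • {1,5}:  v_{1} + v_{5} = 0 ; sig = (2; —)
  • {1,7}:  v_{1} + v_{7} = v_{2} + v_{4} + v_{6} ; sig = (2; 1,1,1)
  • {3,7}:  v_{3} + v_{7} = 2·v_{5} ; sig = (2; 2)
  • {2,3,4,6}:  v_{2} + v_{3} + v_{4} + v_{6} = v_{5} ; sig = (4; 1)
  • {2,4,5,6}:  v_{2} + v_{4} + v_{5} + v_{6} = v_{7} ; sig = (4; 1)

Hence PRS(X_Σ) =
    (2; —)
    (2; 1,1,1)
    (2; 2)
    (4; 1)
    (4; 1)


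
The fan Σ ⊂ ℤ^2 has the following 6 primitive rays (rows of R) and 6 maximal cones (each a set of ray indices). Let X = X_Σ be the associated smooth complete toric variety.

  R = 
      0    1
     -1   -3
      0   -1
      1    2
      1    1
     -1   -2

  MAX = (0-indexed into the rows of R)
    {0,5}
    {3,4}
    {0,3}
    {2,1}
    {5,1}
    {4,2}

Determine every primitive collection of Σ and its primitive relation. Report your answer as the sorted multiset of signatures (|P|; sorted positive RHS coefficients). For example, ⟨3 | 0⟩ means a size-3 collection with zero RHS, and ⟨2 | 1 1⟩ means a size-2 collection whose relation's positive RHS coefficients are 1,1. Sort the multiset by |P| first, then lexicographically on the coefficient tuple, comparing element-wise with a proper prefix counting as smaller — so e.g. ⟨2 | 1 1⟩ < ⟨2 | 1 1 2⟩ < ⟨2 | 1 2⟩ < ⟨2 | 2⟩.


9 minimal non-faces of Δ(Σ) (on 6 rays):

  P = {0,2}:  v_{0} + v_{2} = 0  →  sig = ⟨2 | 0⟩
  P = {3,5}:  v_{3} + v_{5} = 0  →  sig = ⟨2 | 0⟩
  P = {0,1}:  v_{0} + v_{1} = v_{5}  →  sig = ⟨2 | 1⟩
  P = {0,4}:  v_{0} + v_{4} = v_{3}  →  sig = ⟨2 | 1⟩
  P = {1,3}:  v_{1} + v_{3} = v_{2}  →  sig = ⟨2 | 1⟩
  P = {2,3}:  v_{2} + v_{3} = v_{4}  →  sig = ⟨2 | 1⟩
  P = {2,5}:  v_{2} + v_{5} = v_{1}  →  sig = ⟨2 | 1⟩
  P = {4,5}:  v_{4} + v_{5} = v_{2}  →  sig = ⟨2 | 1⟩
  P = {1,4}:  v_{1} + v_{4} = 2·v_{2}  →  sig = ⟨2 | 2⟩

so the primitive-relation signature multiset is
    ⟨2 | 0⟩
    ⟨2 | 0⟩
    ⟨2 | 1⟩
    ⟨2 | 1⟩
    ⟨2 | 1⟩
    ⟨2 | 1⟩
    ⟨2 | 1⟩
    ⟨2 | 1⟩
    ⟨2 | 2⟩


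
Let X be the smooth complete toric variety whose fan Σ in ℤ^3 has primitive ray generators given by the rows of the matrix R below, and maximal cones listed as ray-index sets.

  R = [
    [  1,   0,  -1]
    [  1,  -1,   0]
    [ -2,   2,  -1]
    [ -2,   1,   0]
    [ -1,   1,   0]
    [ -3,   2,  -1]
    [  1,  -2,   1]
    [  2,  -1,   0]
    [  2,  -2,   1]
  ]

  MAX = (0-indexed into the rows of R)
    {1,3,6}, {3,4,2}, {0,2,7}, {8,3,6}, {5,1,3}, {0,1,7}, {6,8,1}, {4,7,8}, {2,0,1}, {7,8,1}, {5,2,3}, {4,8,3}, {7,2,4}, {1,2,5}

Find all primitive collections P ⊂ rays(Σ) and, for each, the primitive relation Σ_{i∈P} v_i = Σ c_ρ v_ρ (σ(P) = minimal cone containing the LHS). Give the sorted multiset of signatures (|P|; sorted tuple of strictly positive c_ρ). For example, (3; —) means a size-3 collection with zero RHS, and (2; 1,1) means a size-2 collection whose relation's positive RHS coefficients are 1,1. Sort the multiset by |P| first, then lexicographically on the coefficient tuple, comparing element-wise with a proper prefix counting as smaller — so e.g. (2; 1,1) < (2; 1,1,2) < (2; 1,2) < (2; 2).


Primitive collections (18):

  P = {1,4}:  v_{1} + v_{4} = 0 — sig = (2; —)
  P = {2,8}:  v_{2} + v_{8} = 0 — sig = (2; —)
  P = {3,7}:  v_{3} + v_{7} = 0 — sig = (2; —)
  P = {0,3}:  v_{0} + v_{3} = v_{1} + v_{2} — sig = (2; 1,1)
  P = {0,4}:  v_{0} + v_{4} = v_{2} + v_{7} — sig = (2; 1,1)
  P = {0,8}:  v_{0} + v_{8} = v_{1} + v_{7} — sig = (2; 1,1)
  P = {2,6}:  v_{2} + v_{6} = v_{1} + v_{3} — sig = (2; 1,1)
  P = {4,5}:  v_{4} + v_{5} = v_{2} + v_{3} — sig = (2; 1,1)
  P = {4,6}:  v_{4} + v_{6} = v_{3} + v_{8} — sig = (2; 1,1)
  P = {5,7}:  v_{5} + v_{7} = v_{1} + v_{2} — sig = (2; 1,1)
  P = {5,8}:  v_{5} + v_{8} = v_{1} + v_{3} — sig = (2; 1,1)
  P = {6,7}:  v_{6} + v_{7} = v_{1} + v_{8} — sig = (2; 1,1)
  P = {0,6}:  v_{0} + v_{6} = 2·v_{1} — sig = (2; 2)
  P = {0,5}:  v_{0} + v_{5} = 2·v_{1} + 2·v_{2} — sig = (2; 2,2)
  P = {5,6}:  v_{5} + v_{6} = 2·v_{1} + 2·v_{3} — sig = (2; 2,2)
  P = {1,2,3}:  v_{1} + v_{2} + v_{3} = v_{5} — sig = (3; 1)
  P = {1,2,7}:  v_{1} + v_{2} + v_{7} = v_{0} — sig = (3; 1)
  P = {1,3,8}:  v_{1} + v_{3} + v_{8} = v_{6} — sig = (3; 1)

Sorted signature multiset PRS(X):
[(2; —), (2; —), (2; —), (2; 1,1), (2; 1,1), (2; 1,1), (2; 1,1), (2; 1,1), (2; 1,1), (2; 1,1), (2; 1,1), (2; 1,1), (2; 2), (2; 2,2), (2; 2,2), (3; 1), (3; 1), (3; 1)]


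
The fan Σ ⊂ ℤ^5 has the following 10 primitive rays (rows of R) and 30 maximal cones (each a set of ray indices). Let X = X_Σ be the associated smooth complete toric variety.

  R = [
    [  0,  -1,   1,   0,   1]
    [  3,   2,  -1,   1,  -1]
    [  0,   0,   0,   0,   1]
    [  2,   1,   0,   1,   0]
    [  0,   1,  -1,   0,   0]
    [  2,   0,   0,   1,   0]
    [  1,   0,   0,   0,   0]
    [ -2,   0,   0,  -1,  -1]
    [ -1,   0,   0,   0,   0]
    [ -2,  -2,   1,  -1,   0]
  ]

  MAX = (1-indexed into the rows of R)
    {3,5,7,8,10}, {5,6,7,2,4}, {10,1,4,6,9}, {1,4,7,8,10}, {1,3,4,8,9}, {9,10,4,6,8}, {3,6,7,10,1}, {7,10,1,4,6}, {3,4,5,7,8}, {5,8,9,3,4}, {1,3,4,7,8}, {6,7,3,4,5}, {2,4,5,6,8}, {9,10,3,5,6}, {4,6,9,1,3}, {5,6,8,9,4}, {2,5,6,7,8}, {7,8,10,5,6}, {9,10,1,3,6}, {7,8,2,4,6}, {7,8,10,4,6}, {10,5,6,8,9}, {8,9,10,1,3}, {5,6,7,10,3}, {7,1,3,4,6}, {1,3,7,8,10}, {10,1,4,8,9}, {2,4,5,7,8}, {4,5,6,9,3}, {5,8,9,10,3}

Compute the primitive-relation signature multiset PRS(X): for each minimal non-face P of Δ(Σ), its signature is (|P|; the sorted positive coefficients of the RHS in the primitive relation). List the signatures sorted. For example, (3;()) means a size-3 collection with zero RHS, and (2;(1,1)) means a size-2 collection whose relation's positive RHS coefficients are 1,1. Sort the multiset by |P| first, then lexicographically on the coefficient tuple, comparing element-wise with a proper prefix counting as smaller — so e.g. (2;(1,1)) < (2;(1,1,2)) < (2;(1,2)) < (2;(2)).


11 collections generate NE(X_Σ); each relation:

  P={7,9}:  v_{7} + v_{9} = 0 ; sig = (2;())
  P={1,5}:  v_{1} + v_{5} = v_{3} ; sig = (2;(1))
  P={1,2}:  v_{1} + v_{2} = v_{4} + v_{7} ; sig = (2;(1,1))
  P={2,3}:  v_{2} + v_{3} = v_{4} + v_{5} + v_{7} ; sig = (2;(1,1,1))
  P={2,10}:  v_{2} + v_{10} = v_{6} + v_{7} + v_{8} ; sig = (2;(1,1,1))
  P={2,9}:  v_{2} + v_{9} = v_{4} + v_{5} + v_{6} + v_{8} ; sig = (2;(1,1,1,1))
  P={3,6,8}:  v_{3} + v_{6} + v_{8} = 0 ; sig = (3;())
  P={4,5,10}:  v_{4} + v_{5} + v_{10} = 0 ; sig = (3;())
  P={3,4,10}:  v_{3} + v_{4} + v_{10} = v_{1} ; sig = (3;(1))
  P={1,6,8}:  v_{1} + v_{6} + v_{8} = v_{4} + v_{10} ; sig = (3;(1,1))
  P={4,5,6,7,8}:  v_{4} + v_{5} + v_{6} + v_{7} + v_{8} = v_{2} ; sig = (5;(1))

Signatures (|P|; sorted positive RHS coefficients), sorted:
[(2;()), (2;(1)), (2;(1,1)), (2;(1,1,1)), (2;(1,1,1)), (2;(1,1,1,1)), (3;()), (3;()), (3;(1)), (3;(1,1)), (5;(1))]


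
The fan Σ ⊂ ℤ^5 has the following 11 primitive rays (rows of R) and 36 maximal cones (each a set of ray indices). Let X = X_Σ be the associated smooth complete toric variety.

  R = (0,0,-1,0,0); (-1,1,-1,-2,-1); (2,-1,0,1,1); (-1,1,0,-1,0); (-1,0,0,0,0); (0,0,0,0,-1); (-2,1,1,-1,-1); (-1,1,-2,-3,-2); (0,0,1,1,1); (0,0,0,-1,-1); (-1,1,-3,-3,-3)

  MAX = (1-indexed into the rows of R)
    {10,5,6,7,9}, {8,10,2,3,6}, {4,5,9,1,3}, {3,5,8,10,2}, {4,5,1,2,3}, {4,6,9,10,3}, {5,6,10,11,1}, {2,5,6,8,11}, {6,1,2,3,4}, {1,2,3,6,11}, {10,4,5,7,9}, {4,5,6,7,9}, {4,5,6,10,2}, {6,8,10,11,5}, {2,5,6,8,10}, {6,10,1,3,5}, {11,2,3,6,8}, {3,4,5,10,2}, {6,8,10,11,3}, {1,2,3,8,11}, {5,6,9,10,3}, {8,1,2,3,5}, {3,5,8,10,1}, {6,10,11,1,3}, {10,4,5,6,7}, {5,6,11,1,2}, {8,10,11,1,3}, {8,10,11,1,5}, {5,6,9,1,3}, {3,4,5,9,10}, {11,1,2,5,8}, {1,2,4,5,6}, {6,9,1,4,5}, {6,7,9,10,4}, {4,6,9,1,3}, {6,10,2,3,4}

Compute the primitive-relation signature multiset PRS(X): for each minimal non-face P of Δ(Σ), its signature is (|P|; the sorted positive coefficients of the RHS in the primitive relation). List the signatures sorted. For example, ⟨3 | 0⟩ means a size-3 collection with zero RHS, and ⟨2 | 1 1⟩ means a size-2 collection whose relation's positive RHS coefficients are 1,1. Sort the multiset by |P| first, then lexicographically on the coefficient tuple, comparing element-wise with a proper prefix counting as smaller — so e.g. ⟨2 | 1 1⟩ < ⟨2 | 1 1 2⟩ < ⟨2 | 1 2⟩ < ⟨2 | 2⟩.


20 collections generate NE(X_Σ); each relation:

  • {2,9}:  v_{2} + v_{9} = v_{4}  ⇒ sig = ⟨2 | 1⟩
  • {8,9}:  v_{8} + v_{9} = v_{2}  ⇒ sig = ⟨2 | 1⟩
  • {3,7}:  v_{3} + v_{7} = v_{9} + v_{10}  ⇒ sig = ⟨2 | 1 1⟩
  • {1,7}:  v_{1} + v_{7} = v_{4} + v_{5} + v_{6}  ⇒ sig = ⟨2 | 1 1 1⟩
  • {9,11}:  v_{9} + v_{11} = v_{1} + v_{2} + v_{6}  ⇒ sig = ⟨2 | 1 1 1⟩
  • {7,8}:  v_{7} + v_{8} = v_{2} + v_{4} + v_{5} + v_{6} + v_{10}  ⇒ sig = ⟨2 | 1 1 1 1 1⟩
  • {2,7}:  v_{2} + v_{7} = 2·v_{4} + v_{5} + v_{6} + v_{10}  ⇒ sig = ⟨2 | 1 1 1 2⟩
  • {4,11}:  v_{4} + v_{11} = v_{1} + 2·v_{2} + v_{6}  ⇒ sig = ⟨2 | 1 1 2⟩
  • {7,11}:  v_{7} + v_{11} = 2·v_{2} + v_{5} + 2·v_{6}  ⇒ sig = ⟨2 | 1 2 2⟩
  • {4,8}:  v_{4} + v_{8} = 2·v_{2}  ⇒ sig = ⟨2 | 2⟩
  • {1,9,10}:  v_{1} + v_{9} + v_{10} = 0  ⇒ sig = ⟨3 | 0⟩
  • {1,2,10}:  v_{1} + v_{2} + v_{10} = v_{8}  ⇒ sig = ⟨3 | 1⟩
  • {1,4,10}:  v_{1} + v_{4} + v_{10} = v_{2}  ⇒ sig = ⟨3 | 1⟩
  • {1,6,8}:  v_{1} + v_{6} + v_{8} = v_{11}  ⇒ sig = ⟨3 | 1⟩
  • {2,10,11}:  v_{2} + v_{10} + v_{11} = v_{6} + 2·v_{8}  ⇒ sig = ⟨3 | 1 2⟩
  • {3,5,11}:  v_{3} + v_{5} + v_{11} = 3·v_{1} + 2·v_{10}  ⇒ sig = ⟨3 | 2 3⟩
  • {3,4,5,6}:  v_{3} + v_{4} + v_{5} + v_{6} = 0  ⇒ sig = ⟨4 | 0⟩
  • {2,3,5,6}:  v_{2} + v_{3} + v_{5} + v_{6} = v_{1} + v_{10}  ⇒ sig = ⟨4 | 1 1⟩
  • {3,5,6,8}:  v_{3} + v_{5} + v_{6} + v_{8} = 2·v_{1} + 2·v_{10}  ⇒ sig = ⟨4 | 2 2⟩
  • {4,5,6,9,10}:  v_{4} + v_{5} + v_{6} + v_{9} + v_{10} = v_{7}  ⇒ sig = ⟨5 | 1⟩

Hence PRS(X_Σ) =
    |P|=2: 10 collections, coeffs (1), (1), (1,1), (1,1,1), (1,1,1), (1,1,1,1,1), (1,1,1,2), (1,1,2), (1,2,2), (2)
    |P|=3: 6 collections, coeffs (), (1), (1), (1), (1,2), (2,3)
    |P|=4: 3 collections, coeffs (), (1,1), (2,2)
    |P|=5: 1 collection, coeffs (1)


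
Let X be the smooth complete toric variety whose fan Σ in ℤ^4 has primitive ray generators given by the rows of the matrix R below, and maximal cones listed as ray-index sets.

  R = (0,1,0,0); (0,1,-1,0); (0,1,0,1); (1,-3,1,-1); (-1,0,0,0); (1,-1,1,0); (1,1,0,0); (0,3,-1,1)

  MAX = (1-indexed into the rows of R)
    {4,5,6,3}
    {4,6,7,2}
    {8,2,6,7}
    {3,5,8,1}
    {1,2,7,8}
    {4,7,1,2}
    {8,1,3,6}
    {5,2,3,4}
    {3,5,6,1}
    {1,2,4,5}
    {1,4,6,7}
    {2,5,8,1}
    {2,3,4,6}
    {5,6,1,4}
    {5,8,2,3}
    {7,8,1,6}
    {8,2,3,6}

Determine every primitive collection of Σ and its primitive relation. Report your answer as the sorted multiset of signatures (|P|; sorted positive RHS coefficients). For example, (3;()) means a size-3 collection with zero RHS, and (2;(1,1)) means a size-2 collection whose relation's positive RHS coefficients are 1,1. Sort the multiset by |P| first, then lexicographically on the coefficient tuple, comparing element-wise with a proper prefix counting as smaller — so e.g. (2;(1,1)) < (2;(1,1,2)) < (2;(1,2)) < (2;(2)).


|primitive collections| = 8. Relations:

  P = {5,7}:  v_{5} + v_{7} = v_{1}  so sig = (2;(1))
  P = {3,7}:  v_{3} + v_{7} = v_{6} + v_{8}  so sig = (2;(1,1))
  P = {4,8}:  v_{4} + v_{8} = v_{2} + v_{6}  so sig = (2;(1,1))
  P = {2,5,6}:  v_{2} + v_{5} + v_{6} = 0  so sig = (3;())
  P = {1,2,3}:  v_{1} + v_{2} + v_{3} = v_{8}  so sig = (3;(1))
  P = {1,2,6}:  v_{1} + v_{2} + v_{6} = v_{7}  so sig = (3;(1))
  P = {1,3,4}:  v_{1} + v_{3} + v_{4} = v_{6}  so sig = (3;(1))
  P = {5,6,8}:  v_{5} + v_{6} + v_{8} = v_{1} + v_{3}  so sig = (3;(1,1))

Signatures (|P|; sorted positive RHS coefficients), sorted:
[(2;(1)), (2;(1,1)), (2;(1,1)), (3;()), (3;(1)), (3;(1)), (3;(1)), (3;(1,1))]


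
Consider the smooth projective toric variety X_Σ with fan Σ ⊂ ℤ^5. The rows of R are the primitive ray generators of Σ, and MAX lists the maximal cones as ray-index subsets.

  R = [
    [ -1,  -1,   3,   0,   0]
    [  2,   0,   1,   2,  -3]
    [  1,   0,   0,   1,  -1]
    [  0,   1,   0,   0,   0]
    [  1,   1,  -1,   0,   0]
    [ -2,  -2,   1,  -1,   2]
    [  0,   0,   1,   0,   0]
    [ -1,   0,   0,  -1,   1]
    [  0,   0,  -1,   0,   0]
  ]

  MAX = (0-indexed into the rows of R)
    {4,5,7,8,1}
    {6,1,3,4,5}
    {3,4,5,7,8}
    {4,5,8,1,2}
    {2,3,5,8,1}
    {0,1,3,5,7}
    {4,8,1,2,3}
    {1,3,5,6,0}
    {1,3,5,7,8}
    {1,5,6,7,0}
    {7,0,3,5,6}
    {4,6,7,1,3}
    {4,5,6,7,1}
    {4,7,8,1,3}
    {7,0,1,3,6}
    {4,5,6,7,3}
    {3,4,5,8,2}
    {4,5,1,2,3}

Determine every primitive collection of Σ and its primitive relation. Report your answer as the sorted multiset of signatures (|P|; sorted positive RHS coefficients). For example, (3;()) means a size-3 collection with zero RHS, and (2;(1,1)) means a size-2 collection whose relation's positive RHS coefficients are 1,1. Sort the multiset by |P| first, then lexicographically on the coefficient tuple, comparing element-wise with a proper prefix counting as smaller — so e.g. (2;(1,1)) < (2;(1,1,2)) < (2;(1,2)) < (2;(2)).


9 minimal non-faces of Δ(Σ) (on 9 rays):

  • {2,7}:  v_{2} + v_{7} = 0  →  sig = (2;())
  • {6,8}:  v_{6} + v_{8} = 0  →  sig = (2;())
  • {0,2}:  v_{0} + v_{2} = v_{1} + v_{3} + v_{5} + v_{6}  →  sig = (2;(1,1,1,1))
  • {0,8}:  v_{0} + v_{8} = v_{1} + v_{3} + v_{5} + v_{7}  →  sig = (2;(1,1,1,1))
  • {2,6}:  v_{2} + v_{6} = v_{1} + v_{3} + v_{4} + v_{5}  →  sig = (2;(1,1,1,1))
  • {0,4}:  v_{0} + v_{4} = 2·v_{6}  →  sig = (2;(2))
  • {1,3,4,5,7}:  v_{1} + v_{3} + v_{4} + v_{5} + v_{7} = v_{6}  →  sig = (5;(1))
  • {1,3,4,5,8}:  v_{1} + v_{3} + v_{4} + v_{5} + v_{8} = v_{2}  →  sig = (5;(1))
  • {1,3,5,6,7}:  v_{1} + v_{3} + v_{5} + v_{6} + v_{7} = v_{0}  →  sig = (5;(1))

so the primitive-relation signature multiset is
{ (2;()) ×2,  (2;(1,1,1,1)) ×3,  (2;(2)),  (5;(1)) ×3 }


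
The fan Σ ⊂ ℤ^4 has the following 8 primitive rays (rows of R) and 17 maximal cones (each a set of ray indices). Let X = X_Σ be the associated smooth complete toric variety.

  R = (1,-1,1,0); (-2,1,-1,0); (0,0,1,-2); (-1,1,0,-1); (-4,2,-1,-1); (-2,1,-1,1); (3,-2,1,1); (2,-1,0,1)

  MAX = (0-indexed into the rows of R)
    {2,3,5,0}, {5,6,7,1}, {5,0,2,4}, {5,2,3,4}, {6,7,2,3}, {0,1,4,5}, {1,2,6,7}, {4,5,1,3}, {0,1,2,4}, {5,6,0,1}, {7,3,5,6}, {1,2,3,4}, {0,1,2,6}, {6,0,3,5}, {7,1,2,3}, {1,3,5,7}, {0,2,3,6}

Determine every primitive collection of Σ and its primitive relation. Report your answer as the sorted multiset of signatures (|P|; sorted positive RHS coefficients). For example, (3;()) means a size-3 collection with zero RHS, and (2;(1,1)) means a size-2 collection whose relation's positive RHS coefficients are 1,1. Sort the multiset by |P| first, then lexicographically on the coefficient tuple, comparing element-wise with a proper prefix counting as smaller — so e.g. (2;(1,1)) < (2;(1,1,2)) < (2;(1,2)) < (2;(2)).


|primitive collections| = 9. Relations:

  P = {0,7}:  v_{0} + v_{7} = v_{6}  →  sig = (2;(1))
  P = {4,7}:  v_{4} + v_{7} = v_{1}  →  sig = (2;(1))
  P = {4,6}:  v_{4} + v_{6} = v_{0} + v_{1}  →  sig = (2;(1,1))
  P = {1,3,6}:  v_{1} + v_{3} + v_{6} = 0  →  sig = (3;())
  P = {2,5,7}:  v_{2} + v_{5} + v_{7} = 0  →  sig = (3;())
  P = {1,2,5}:  v_{1} + v_{2} + v_{5} = v_{4}  →  sig = (3;(1))
  P = {2,5,6}:  v_{2} + v_{5} + v_{6} = v_{0}  →  sig = (3;(1))
  P = {0,1,3}:  v_{0} + v_{1} + v_{3} = v_{2} + v_{5}  →  sig = (3;(1,1))
  P = {0,3,4}:  v_{0} + v_{3} + v_{4} = 2·v_{2} + 2·v_{5}  →  sig = (3;(2,2))

so the primitive-relation signature multiset is
{ (2;(1)) ×2,  (2;(1,1)),  (3;()) ×2,  (3;(1)) ×2,  (3;(1,1)),  (3;(2,2)) }


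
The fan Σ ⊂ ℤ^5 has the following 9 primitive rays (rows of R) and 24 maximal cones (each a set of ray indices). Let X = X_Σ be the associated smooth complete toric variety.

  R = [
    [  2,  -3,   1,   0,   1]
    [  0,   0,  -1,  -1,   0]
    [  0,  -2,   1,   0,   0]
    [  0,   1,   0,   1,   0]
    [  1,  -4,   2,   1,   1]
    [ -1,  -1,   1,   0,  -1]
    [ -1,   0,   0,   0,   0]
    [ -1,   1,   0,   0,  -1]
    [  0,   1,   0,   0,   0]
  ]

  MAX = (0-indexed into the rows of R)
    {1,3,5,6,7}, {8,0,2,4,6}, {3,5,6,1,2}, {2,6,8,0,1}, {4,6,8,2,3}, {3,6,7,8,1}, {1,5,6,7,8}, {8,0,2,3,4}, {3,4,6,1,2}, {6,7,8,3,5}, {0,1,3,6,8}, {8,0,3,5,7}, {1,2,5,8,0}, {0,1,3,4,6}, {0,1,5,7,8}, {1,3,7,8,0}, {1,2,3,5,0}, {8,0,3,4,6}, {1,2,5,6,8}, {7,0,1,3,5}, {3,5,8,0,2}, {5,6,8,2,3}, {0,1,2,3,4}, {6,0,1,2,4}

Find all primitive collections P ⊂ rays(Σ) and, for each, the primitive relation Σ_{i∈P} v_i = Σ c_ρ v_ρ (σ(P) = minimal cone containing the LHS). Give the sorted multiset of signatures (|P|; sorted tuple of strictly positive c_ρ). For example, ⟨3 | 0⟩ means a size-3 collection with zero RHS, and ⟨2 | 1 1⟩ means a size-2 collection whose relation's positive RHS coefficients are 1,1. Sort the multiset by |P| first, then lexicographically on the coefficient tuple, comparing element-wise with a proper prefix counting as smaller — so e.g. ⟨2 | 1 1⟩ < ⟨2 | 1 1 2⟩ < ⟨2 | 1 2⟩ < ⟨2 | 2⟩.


Minimal non-faces — 9 found among 9 rays, 24 max cones:

  P={2,7}:  v_{2} + v_{7} = v_{5} ; sig = ⟨2 | 1⟩
  P={4,7}:  v_{4} + v_{7} = 2·v_{2} + v_{3} ; sig = ⟨2 | 1 2⟩
  P={4,5}:  v_{4} + v_{5} = 3·v_{2} + v_{3} ; sig = ⟨2 | 1 3⟩
  P={0,6,7}:  v_{0} + v_{6} + v_{7} = v_{2} ; sig = ⟨3 | 1⟩
  P={1,4,8}:  v_{1} + v_{4} + v_{8} = v_{0} + v_{6} ; sig = ⟨3 | 1 1⟩
  P={0,5,6}:  v_{0} + v_{5} + v_{6} = 2·v_{2} ; sig = ⟨3 | 2⟩
  P={1,2,3,8}:  v_{1} + v_{2} + v_{3} + v_{8} = 0 ; sig = ⟨4 | 0⟩
  P={0,2,3,6}:  v_{0} + v_{2} + v_{3} + v_{6} = v_{4} ; sig = ⟨4 | 1⟩
  P={1,3,5,8}:  v_{1} + v_{3} + v_{5} + v_{8} = v_{7} ; sig = ⟨4 | 1⟩

Sorted signature multiset PRS(X):
    ⟨2 | 1⟩
    ⟨2 | 1 2⟩
    ⟨2 | 1 3⟩
    ⟨3 | 1⟩
    ⟨3 | 1 1⟩
    ⟨3 | 2⟩
    ⟨4 | 0⟩
    ⟨4 | 1⟩
    ⟨4 | 1⟩


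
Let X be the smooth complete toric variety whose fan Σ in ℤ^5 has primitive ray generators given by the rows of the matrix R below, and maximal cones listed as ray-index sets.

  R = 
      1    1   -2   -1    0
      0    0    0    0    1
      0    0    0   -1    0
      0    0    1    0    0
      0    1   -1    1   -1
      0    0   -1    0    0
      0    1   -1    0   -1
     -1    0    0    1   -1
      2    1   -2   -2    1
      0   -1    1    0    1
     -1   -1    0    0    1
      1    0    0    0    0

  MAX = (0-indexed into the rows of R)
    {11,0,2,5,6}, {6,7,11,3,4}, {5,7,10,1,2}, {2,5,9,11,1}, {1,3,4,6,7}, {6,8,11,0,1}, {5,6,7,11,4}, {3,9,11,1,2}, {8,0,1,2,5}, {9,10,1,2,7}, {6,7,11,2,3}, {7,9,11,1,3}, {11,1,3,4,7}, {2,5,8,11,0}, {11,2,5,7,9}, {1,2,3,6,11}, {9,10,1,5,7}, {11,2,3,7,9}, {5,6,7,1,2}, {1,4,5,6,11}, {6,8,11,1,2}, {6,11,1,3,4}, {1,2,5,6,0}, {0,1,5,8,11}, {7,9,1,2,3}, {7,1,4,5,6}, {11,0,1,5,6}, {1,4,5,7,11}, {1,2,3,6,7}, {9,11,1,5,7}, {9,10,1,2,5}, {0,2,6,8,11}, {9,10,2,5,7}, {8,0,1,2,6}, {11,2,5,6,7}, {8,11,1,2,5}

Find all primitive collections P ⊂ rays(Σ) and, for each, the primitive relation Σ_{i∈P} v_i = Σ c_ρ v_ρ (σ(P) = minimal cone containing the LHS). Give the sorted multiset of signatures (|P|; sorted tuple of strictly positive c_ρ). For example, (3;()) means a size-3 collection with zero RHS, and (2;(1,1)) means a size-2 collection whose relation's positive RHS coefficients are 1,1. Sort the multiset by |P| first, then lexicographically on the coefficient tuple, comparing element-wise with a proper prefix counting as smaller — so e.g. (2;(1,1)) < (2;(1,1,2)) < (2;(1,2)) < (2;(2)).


Σ has 24 primitive collections:

  • {3,5}:  v_{3} + v_{5} = 0 ; sig = (2;())
  • {6,9}:  v_{6} + v_{9} = 0 ; sig = (2;())
  • {2,4}:  v_{2} + v_{4} = v_{6} ; sig = (2;(1))
  • {7,8}:  v_{7} + v_{8} = v_{0} ; sig = (2;(1))
  • {0,7}:  v_{0} + v_{7} = v_{5} + v_{6} ; sig = (2;(1,1))
  • {10,11}:  v_{10} + v_{11} = v_{5} + v_{9} ; sig = (2;(1,1))
  • {4,9}:  v_{4} + v_{9} = v_{1} + v_{7} + v_{11} ; sig = (2;(1,1,1))
  • {4,10}:  v_{4} + v_{10} = v_{1} + v_{5} + v_{7} ; sig = (2;(1,1,1))
  • {0,3}:  v_{0} + v_{3} = v_{1} + v_{2} + v_{6} + v_{11} ; sig = (2;(1,1,1,1))
  • {0,9}:  v_{0} + v_{9} = v_{1} + v_{2} + v_{5} + v_{11} ; sig = (2;(1,1,1,1))
  • {3,10}:  v_{3} + v_{10} = v_{1} + v_{2} + v_{7} + v_{9} ; sig = (2;(1,1,1,1))
  • {4,8}:  v_{4} + v_{8} = v_{0} + v_{1} + v_{6} + v_{11} ; sig = (2;(1,1,1,1))
  • {6,10}:  v_{6} + v_{10} = v_{1} + v_{2} + v_{5} + v_{7} ; sig = (2;(1,1,1,1))
  • {0,4}:  v_{0} + v_{4} = v_{1} + v_{5} + 2·v_{6} + v_{11} ; sig = (2;(1,1,1,2))
  • {0,10}:  v_{0} + v_{10} = v_{1} + v_{2} + 2·v_{5} ; sig = (2;(1,1,2))
  • {3,8}:  v_{3} + v_{8} = 2·v_{1} + 2·v_{2} + v_{6} + 2·v_{11} ; sig = (2;(1,2,2,2))
  • {8,9}:  v_{8} + v_{9} = 2·v_{1} + 2·v_{2} + v_{5} + 2·v_{11} ; sig = (2;(1,2,2,2))
  • {8,10}:  v_{8} + v_{10} = 2·v_{1} + 2·v_{2} + 2·v_{5} + v_{11} ; sig = (2;(1,2,2,2))
  • {5,6,8}:  v_{5} + v_{6} + v_{8} = 2·v_{0} ; sig = (3;(2))
  • {1,2,7,11}:  v_{1} + v_{2} + v_{7} + v_{11} = 0 ; sig = (4;())
  • {0,1,2,11}:  v_{0} + v_{1} + v_{2} + v_{11} = v_{8} ; sig = (4;(1))
  • {1,6,7,11}:  v_{1} + v_{6} + v_{7} + v_{11} = v_{4} ; sig = (4;(1))
  • {1,2,5,6,11}:  v_{1} + v_{2} + v_{5} + v_{6} + v_{11} = v_{0} ; sig = (5;(1))
  • {1,2,5,7,9}:  v_{1} + v_{2} + v_{5} + v_{7} + v_{9} = v_{10} ; sig = (5;(1))

Signatures (|P|; sorted positive RHS coefficients), sorted:
[(2;()), (2;()), (2;(1)), (2;(1)), (2;(1,1)), (2;(1,1)), (2;(1,1,1)), (2;(1,1,1)), (2;(1,1,1,1)), (2;(1,1,1,1)), (2;(1,1,1,1)), (2;(1,1,1,1)), (2;(1,1,1,1)), (2;(1,1,1,2)), (2;(1,1,2)), (2;(1,2,2,2)), (2;(1,2,2,2)), (2;(1,2,2,2)), (3;(2)), (4;()), (4;(1)), (4;(1)), (5;(1)), (5;(1))]


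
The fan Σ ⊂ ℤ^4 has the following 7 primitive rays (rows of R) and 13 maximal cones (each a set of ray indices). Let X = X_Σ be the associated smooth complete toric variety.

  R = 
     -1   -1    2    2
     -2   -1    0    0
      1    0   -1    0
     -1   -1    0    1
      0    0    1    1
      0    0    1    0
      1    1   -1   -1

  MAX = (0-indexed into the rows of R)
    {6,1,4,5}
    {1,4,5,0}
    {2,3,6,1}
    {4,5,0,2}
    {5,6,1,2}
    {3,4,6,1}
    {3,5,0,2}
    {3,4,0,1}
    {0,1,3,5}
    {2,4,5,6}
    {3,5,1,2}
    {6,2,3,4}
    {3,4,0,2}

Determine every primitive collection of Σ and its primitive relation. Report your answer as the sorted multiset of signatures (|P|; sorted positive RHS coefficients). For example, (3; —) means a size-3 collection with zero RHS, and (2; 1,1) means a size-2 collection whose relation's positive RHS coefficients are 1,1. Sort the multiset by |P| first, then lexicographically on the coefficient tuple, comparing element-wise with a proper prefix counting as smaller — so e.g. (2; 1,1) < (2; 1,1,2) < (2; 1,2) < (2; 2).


Primitive collections (5):

  {0,6}:  v_{0} + v_{6} = v_{4}  so sig = (2; 1)
  {3,5,6}:  v_{3} + v_{5} + v_{6} = 0  so sig = (3; —)
  {1,2,4}:  v_{1} + v_{2} + v_{4} = v_{3}  so sig = (3; 1)
  {3,4,5}:  v_{3} + v_{4} + v_{5} = v_{0}  so sig = (3; 1)
  {0,1,2}:  v_{0} + v_{1} + v_{2} = 2·v_{3} + v_{5}  so sig = (3; 1,2)

Signatures (|P|; sorted positive RHS coefficients), sorted:
{ (2; 1),  (3; —),  (3; 1) ×2,  (3; 1,2) }


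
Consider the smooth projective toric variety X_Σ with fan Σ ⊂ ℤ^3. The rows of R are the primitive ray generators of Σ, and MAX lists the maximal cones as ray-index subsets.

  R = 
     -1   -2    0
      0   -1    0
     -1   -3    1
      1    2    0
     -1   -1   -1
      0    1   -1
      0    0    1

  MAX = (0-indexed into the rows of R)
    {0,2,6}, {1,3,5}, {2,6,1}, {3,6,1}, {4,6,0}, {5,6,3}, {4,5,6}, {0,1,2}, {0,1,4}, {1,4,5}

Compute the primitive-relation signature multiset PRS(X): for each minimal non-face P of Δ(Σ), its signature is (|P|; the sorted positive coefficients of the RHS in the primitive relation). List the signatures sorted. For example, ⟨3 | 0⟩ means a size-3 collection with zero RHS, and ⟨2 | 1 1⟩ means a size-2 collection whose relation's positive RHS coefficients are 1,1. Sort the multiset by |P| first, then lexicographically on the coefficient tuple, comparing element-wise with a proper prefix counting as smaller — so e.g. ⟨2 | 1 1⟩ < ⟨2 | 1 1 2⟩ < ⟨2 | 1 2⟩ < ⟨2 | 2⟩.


Δ(Σ) — 7 vertices, 9 min non-faces:

  • {0,3}:  v_{0} + v_{3} = 0  ⟹  sig = ⟨2 | 0⟩
  • {0,5}:  v_{0} + v_{5} = v_{4}  ⟹  sig = ⟨2 | 1⟩
  • {2,5}:  v_{2} + v_{5} = v_{0}  ⟹  sig = ⟨2 | 1⟩
  • {3,4}:  v_{3} + v_{4} = v_{5}  ⟹  sig = ⟨2 | 1⟩
  • {2,3}:  v_{2} + v_{3} = v_{1} + v_{6}  ⟹  sig = ⟨2 | 1 1⟩
  • {2,4}:  v_{2} + v_{4} = 2·v_{0}  ⟹  sig = ⟨2 | 2⟩
  • {1,5,6}:  v_{1} + v_{5} + v_{6} = 0  ⟹  sig = ⟨3 | 0⟩
  • {0,1,6}:  v_{0} + v_{1} + v_{6} = v_{2}  ⟹  sig = ⟨3 | 1⟩
  • {1,4,6}:  v_{1} + v_{4} + v_{6} = v_{0}  ⟹  sig = ⟨3 | 1⟩

so the primitive-relation signature multiset is
    |P|=2: 6 collections, coeffs (), (1), (1), (1), (1,1), (2)
    |P|=3: 3 collections, coeffs (), (1), (1)


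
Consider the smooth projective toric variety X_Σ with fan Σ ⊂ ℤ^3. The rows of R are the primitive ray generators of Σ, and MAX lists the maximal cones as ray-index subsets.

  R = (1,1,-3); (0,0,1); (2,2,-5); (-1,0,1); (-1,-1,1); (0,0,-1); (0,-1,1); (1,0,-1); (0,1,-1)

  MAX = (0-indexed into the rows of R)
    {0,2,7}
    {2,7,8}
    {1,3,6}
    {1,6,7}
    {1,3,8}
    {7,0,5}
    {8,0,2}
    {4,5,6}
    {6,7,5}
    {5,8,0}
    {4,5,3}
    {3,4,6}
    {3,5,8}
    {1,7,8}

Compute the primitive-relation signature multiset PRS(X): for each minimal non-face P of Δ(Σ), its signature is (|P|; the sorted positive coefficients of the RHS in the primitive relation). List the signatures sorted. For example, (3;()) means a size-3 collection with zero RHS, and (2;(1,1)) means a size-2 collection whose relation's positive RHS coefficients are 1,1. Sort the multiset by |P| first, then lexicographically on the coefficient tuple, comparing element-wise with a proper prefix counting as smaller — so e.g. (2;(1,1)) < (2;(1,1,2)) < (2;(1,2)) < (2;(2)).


|primitive collections| = 18. Relations:

  P={1,5}:  v_{1} + v_{5} = 0  →  sig = (2;())
  P={3,7}:  v_{3} + v_{7} = 0  →  sig = (2;())
  P={6,8}:  v_{6} + v_{8} = 0  →  sig = (2;())
  P={0,1}:  v_{0} + v_{1} = v_{7} + v_{8}  →  sig = (2;(1,1))
  P={0,3}:  v_{0} + v_{3} = v_{5} + v_{8}  →  sig = (2;(1,1))
  P={0,6}:  v_{0} + v_{6} = v_{5} + v_{7}  →  sig = (2;(1,1))
  P={1,4}:  v_{1} + v_{4} = v_{3} + v_{6}  →  sig = (2;(1,1))
  P={2,3}:  v_{2} + v_{3} = v_{0} + v_{8}  →  sig = (2;(1,1))
  P={2,4}:  v_{2} + v_{4} = v_{0} + v_{5}  →  sig = (2;(1,1))
  P={2,6}:  v_{2} + v_{6} = v_{0} + v_{7}  →  sig = (2;(1,1))
  P={4,7}:  v_{4} + v_{7} = v_{5} + v_{6}  →  sig = (2;(1,1))
  P={4,8}:  v_{4} + v_{8} = v_{3} + v_{5}  →  sig = (2;(1,1))
  P={0,4}:  v_{0} + v_{4} = 2·v_{5}  →  sig = (2;(2))
  P={2,5}:  v_{2} + v_{5} = 2·v_{0}  →  sig = (2;(2))
  P={1,2}:  v_{1} + v_{2} = 2·v_{7} + 2·v_{8}  →  sig = (2;(2,2))
  P={0,7,8}:  v_{0} + v_{7} + v_{8} = v_{2}  →  sig = (3;(1))
  P={3,5,6}:  v_{3} + v_{5} + v_{6} = v_{4}  →  sig = (3;(1))
  P={5,7,8}:  v_{5} + v_{7} + v_{8} = v_{0}  →  sig = (3;(1))

Signatures (|P|; sorted positive RHS coefficients), sorted:
[(2;()), (2;()), (2;()), (2;(1,1)), (2;(1,1)), (2;(1,1)), (2;(1,1)), (2;(1,1)), (2;(1,1)), (2;(1,1)), (2;(1,1)), (2;(1,1)), (2;(2)), (2;(2)), (2;(2,2)), (3;(1)), (3;(1)), (3;(1))]
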